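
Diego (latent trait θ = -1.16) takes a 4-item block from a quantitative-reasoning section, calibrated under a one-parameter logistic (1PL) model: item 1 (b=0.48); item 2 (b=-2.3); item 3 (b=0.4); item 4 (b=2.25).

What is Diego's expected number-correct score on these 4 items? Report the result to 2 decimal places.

1.13

P(θ) = 1 / (1 + exp(−(θ − b)))
P_1 = 1/(1+e^{1.6400}) = 0.1625
P_2 = 1/(1+e^{-1.1400}) = 0.7577
P_3 = 1/(1+e^{1.5600}) = 0.1736
P_4 = 1/(1+e^{3.4100}) = 0.0320
E[score] = 0.1625 + 0.7577 + 0.1736 + 0.0320 = 1.1258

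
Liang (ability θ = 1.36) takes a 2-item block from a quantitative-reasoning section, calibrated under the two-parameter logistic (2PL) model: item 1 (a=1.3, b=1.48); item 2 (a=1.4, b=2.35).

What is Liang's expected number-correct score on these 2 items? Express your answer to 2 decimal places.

P(θ) = 1 / (1 + exp(−a(θ − b)))
P_1 = 1/(1+e^{0.1560}) = 0.4611
P_2 = 1/(1+e^{1.3860}) = 0.2000
E[score] = 0.4611 + 0.2000 = 0.6611

0.66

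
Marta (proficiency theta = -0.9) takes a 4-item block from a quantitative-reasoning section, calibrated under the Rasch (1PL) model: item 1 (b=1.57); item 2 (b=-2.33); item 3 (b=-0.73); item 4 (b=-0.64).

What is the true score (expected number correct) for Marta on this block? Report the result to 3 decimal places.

P(theta) = 1 / (1 + exp(−(theta − b)))
P_1 = 1/(1+e^{2.4700}) = 0.0780
P_2 = 1/(1+e^{-1.4300}) = 0.8069
P_3 = 1/(1+e^{0.1700}) = 0.4576
P_4 = 1/(1+e^{0.2600}) = 0.4354
E[score] = 0.0780 + 0.8069 + 0.4576 + 0.4354 = 1.7779

1.778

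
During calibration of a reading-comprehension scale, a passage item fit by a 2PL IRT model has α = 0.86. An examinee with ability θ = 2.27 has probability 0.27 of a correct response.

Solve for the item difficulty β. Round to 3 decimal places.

P(θ) = 1 / (1 + exp(−α(θ − β)))
logit(0.27) = ln(0.27/0.73) = -0.9946
β = θ − logit/(α) = 2.27 − (-0.9946)/0.8600 = 3.4265

3.427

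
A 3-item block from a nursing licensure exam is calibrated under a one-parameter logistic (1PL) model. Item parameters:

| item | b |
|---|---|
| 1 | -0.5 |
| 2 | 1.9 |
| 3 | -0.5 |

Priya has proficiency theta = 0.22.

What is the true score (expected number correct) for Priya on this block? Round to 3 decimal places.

1.502

P(theta) = 1 / (1 + exp(−(theta − b)))
P_1 = 1/(1+e^{-0.7200}) = 0.6726
P_2 = 1/(1+e^{1.6800}) = 0.1571
P_3 = 1/(1+e^{-0.7200}) = 0.6726
E[score] = 0.6726 + 0.1571 + 0.6726 = 1.5023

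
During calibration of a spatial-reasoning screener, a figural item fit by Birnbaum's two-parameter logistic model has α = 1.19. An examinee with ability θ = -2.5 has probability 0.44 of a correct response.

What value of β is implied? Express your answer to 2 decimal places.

P(θ) = 1 / (1 + exp(−α(θ − β)))
logit(0.44) = ln(0.44/0.56) = -0.2412
β = θ − logit/(α) = -2.5 − (-0.2412)/1.1900 = -2.2973

-2.30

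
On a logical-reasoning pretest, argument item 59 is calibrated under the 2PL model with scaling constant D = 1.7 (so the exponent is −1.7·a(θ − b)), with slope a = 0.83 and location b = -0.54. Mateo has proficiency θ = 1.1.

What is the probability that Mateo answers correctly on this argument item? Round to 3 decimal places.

P(θ) = 1 / (1 + exp(−D·a(θ − b)))
Exponent: 1.7 × 0.83 × (1.1 − (-0.54)) = 2.3140
1/(1 + e^{-2.3140}) = 0.9100
P = 0.9100

0.910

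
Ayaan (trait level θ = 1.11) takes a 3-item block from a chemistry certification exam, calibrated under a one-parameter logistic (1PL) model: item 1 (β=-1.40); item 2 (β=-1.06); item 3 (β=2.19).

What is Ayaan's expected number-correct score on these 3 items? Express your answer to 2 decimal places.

P(θ) = 1 / (1 + exp(−(θ − β)))
P_1 = 1/(1+e^{-2.5100}) = 0.9248
P_2 = 1/(1+e^{-2.1700}) = 0.8975
P_3 = 1/(1+e^{1.0800}) = 0.2535
E[score] = 0.9248 + 0.8975 + 0.2535 = 2.0759

2.08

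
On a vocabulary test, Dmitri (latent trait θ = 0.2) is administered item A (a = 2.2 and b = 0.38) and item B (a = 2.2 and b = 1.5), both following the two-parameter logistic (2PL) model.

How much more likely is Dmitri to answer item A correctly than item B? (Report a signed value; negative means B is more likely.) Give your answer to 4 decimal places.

0.3481

P(θ) = 1 / (1 + exp(−a(θ − b)))
P_A = 0.4023
P_B = 0.0542
P_A − P_B = 0.3481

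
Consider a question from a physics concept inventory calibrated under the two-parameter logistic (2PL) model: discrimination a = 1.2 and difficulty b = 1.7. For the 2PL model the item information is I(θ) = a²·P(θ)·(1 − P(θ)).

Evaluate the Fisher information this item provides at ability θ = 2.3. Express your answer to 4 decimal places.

0.3171

P = 1/(1+e^{-0.7200}) = 0.6726
P(1−P) = 0.6726 × 0.3274 = 0.2202
I = a² × P(1−P) = 1.2² × 0.2202 = 0.31710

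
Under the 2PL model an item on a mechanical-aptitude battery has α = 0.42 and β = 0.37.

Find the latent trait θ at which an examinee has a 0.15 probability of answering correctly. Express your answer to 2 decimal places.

-3.76

P(θ) = 1 / (1 + exp(−α(θ − β)))
logit = ln(0.1500/0.8500) = -1.7346
θ = β + logit/(α) = 0.37 + (-1.7346)/0.4200 = -3.7600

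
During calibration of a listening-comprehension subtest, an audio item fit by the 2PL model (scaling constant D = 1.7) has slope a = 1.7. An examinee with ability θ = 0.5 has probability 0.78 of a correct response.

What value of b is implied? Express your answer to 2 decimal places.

0.06

P(θ) = 1 / (1 + exp(−D·a(θ − b)))
logit(0.78) = ln(0.78/0.22) = 1.2657
b = θ − logit/(1.7·a) = 0.5 − 1.2657/2.8900 = 0.0621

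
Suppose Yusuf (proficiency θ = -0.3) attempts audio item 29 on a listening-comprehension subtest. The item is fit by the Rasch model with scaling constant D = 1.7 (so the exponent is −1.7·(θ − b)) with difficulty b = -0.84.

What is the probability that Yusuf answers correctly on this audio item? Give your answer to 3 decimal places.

P(θ) = 1 / (1 + exp(−D·(θ − b)))
Exponent: 1.7 × (-0.3 − (-0.84)) = 0.9180
1/(1 + e^{-0.9180}) = 0.7146
P = 0.7146

0.715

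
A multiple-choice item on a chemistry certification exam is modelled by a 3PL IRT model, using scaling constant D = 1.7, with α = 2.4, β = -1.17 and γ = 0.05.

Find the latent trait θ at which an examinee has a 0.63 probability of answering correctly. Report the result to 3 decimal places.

P(θ) = γ + (1 − γ) · 1 / (1 + exp(−D·α(θ − β)))
Remove guessing floor: (0.63 − 0.05)/(1 − 0.05) = 0.6105
logit = ln(0.6105/0.3895) = 0.4495
θ = β + logit/(1.7·α) = -1.17 + 0.4495/4.0800 = -1.0598

-1.060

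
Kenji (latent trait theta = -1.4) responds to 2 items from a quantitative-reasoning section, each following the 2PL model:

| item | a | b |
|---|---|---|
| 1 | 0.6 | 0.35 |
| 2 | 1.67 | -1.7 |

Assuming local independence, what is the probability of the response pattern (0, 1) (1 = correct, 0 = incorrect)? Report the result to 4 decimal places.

0.4613

P(theta) = 1 / (1 + exp(−a(theta − b)))
P_1 = 1/(1+e^{1.0500}) = 0.2592
P_2 = 1/(1+e^{-0.5010}) = 0.6227
L = (1−P_1) × P_2 = 0.7408 × 0.6227 = 0.46128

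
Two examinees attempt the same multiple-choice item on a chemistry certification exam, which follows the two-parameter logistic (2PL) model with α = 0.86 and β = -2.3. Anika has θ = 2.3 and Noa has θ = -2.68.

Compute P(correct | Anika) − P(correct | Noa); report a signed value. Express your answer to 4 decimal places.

P(θ) = 1 / (1 + exp(−α(θ − β)))
P(Anika) = 0.9812  [exponent 3.9560]
P(Noa) = 0.4190  [exponent -0.3268]
Difference = 0.9812 − 0.4190 = 0.5622

0.5622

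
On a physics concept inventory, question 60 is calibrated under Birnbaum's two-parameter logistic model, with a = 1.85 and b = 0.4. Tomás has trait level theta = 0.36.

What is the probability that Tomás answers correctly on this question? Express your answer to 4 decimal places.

0.4815

P(theta) = 1 / (1 + exp(−a(theta − b)))
Exponent: 1.85 × (0.36 − 0.4) = -0.0740
1/(1 + e^{0.0740}) = 0.4815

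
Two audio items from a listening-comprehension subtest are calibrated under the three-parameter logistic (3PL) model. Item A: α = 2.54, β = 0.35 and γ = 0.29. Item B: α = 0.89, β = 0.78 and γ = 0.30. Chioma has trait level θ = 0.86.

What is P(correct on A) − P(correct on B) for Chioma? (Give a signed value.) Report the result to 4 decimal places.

P(θ) = γ + (1 − γ) · 1 / (1 + exp(−α(θ − β)))
P_A = 0.8474
P_B = 0.6625
P_A − P_B = 0.1849

0.1849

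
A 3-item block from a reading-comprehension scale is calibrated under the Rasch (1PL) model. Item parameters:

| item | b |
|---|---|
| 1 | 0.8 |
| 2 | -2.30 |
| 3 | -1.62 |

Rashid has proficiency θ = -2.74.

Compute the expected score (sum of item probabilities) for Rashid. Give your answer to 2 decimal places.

P(θ) = 1 / (1 + exp(−(θ − b)))
P_1 = 1/(1+e^{3.5400}) = 0.0282
P_2 = 1/(1+e^{0.4400}) = 0.3917
P_3 = 1/(1+e^{1.1200}) = 0.2460
E[score] = 0.0282 + 0.3917 + 0.2460 = 0.6659

0.67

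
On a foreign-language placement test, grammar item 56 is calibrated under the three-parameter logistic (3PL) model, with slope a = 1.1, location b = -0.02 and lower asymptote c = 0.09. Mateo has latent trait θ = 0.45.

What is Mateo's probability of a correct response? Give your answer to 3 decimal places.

P(θ) = c + (1 − c) · 1 / (1 + exp(−a(θ − b)))
Exponent: 1.1 × (0.45 − (-0.02)) = 0.5170
1/(1 + e^{-0.5170}) = 0.6264
P = 0.09 + 0.91 × 0.6264 = 0.6601

0.660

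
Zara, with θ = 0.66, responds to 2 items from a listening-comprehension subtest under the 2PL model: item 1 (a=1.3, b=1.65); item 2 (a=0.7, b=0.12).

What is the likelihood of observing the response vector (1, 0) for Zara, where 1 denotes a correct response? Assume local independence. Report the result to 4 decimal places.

0.0880

P(θ) = 1 / (1 + exp(−a(θ − b)))
P_1 = 1/(1+e^{1.2870}) = 0.2164
P_2 = 1/(1+e^{-0.3780}) = 0.5934
L = P_1 × (1−P_2) = 0.2164 × 0.4066 = 0.08797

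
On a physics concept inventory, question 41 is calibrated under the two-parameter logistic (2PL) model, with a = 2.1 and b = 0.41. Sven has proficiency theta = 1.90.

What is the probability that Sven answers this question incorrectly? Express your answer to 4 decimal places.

P(theta) = 1 / (1 + exp(−a(theta − b)))
Exponent: 2.1 × (1.90 − 0.41) = 3.1290
1/(1 + e^{-3.1290}) = 0.9581
P(incorrect) = 1 − 0.9581 = 0.0419

0.0419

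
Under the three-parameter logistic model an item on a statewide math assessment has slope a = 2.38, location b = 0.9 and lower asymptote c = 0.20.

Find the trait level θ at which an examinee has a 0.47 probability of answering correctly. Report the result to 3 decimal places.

P(θ) = c + (1 − c) · 1 / (1 + exp(−a(θ − b)))
Remove guessing floor: (0.47 − 0.20)/(1 − 0.20) = 0.3375
logit = ln(0.3375/0.6625) = -0.6745
θ = b + logit/(a) = 0.9 + (-0.6745)/2.3800 = 0.6166

0.617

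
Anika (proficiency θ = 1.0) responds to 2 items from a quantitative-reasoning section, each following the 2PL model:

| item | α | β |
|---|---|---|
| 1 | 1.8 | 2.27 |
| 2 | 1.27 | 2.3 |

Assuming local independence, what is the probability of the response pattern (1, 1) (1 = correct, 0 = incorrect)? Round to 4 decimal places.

0.0149

P(θ) = 1 / (1 + exp(−α(θ − β)))
P_1 = 1/(1+e^{2.2860}) = 0.0923
P_2 = 1/(1+e^{1.6510}) = 0.1610
L = P_1 × P_2 = 0.0923 × 0.1610 = 0.01486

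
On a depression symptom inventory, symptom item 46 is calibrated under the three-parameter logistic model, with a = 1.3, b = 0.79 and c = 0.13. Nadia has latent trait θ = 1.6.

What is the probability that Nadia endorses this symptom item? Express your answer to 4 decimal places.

P(θ) = c + (1 − c) · 1 / (1 + exp(−a(θ − b)))
Exponent: 1.3 × (1.6 − 0.79) = 1.0530
1/(1 + e^{-1.0530}) = 0.7414
P = 0.13 + 0.87 × 0.7414 = 0.7750

0.7750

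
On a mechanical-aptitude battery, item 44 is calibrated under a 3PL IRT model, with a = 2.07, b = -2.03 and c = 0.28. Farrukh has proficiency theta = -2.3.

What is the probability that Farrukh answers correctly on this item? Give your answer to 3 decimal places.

P(theta) = c + (1 − c) · 1 / (1 + exp(−a(theta − b)))
Exponent: 2.07 × (-2.3 − (-2.03)) = -0.5589
1/(1 + e^{0.5589}) = 0.3638
P = 0.28 + 0.72 × 0.3638 = 0.5419

0.542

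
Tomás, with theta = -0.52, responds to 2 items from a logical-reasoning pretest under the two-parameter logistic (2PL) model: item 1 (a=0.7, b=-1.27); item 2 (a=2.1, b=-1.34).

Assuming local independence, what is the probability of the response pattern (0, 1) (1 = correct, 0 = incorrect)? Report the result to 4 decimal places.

P(theta) = 1 / (1 + exp(−a(theta − b)))
P_1 = 1/(1+e^{-0.5250}) = 0.6283
P_2 = 1/(1+e^{-1.7220}) = 0.8484
L = (1−P_1) × P_2 = 0.3717 × 0.8484 = 0.31533

0.3153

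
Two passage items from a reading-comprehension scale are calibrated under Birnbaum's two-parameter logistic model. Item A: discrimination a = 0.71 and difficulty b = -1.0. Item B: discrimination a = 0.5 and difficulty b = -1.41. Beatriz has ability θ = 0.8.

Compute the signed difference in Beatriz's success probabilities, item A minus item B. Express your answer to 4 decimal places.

P(θ) = 1 / (1 + exp(−a(θ − b)))
P_A = 0.7821
P_B = 0.7512
P_A − P_B = 0.0309

0.0309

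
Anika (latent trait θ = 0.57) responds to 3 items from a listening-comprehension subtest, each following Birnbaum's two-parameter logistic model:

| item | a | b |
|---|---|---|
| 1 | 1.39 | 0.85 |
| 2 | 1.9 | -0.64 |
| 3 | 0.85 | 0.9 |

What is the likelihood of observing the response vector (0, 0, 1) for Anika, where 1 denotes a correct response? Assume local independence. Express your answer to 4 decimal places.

P(θ) = 1 / (1 + exp(−a(θ − b)))
P_1 = 1/(1+e^{0.3892}) = 0.4039
P_2 = 1/(1+e^{-2.2990}) = 0.9088
P_3 = 1/(1+e^{0.2805}) = 0.4303
L = (1−P_1) × (1−P_2) × P_3 = 0.5961 × 0.0912 × 0.4303 = 0.02340

0.0234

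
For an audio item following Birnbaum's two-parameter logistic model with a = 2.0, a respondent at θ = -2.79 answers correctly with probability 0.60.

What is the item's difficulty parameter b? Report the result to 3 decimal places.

P(θ) = 1 / (1 + exp(−a(θ − b)))
logit(0.60) = ln(0.60/0.40) = 0.4055
b = θ − logit/(a) = -2.79 − 0.4055/2.0000 = -2.9927

-2.993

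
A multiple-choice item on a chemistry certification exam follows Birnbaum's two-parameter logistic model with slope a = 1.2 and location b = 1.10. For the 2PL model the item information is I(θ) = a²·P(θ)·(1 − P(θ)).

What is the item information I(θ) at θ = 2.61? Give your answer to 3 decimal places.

0.174

P = 1/(1+e^{-1.8120}) = 0.8596
P(1−P) = 0.8596 × 0.1404 = 0.1207
I = a² × P(1−P) = 1.2² × 0.1207 = 0.17379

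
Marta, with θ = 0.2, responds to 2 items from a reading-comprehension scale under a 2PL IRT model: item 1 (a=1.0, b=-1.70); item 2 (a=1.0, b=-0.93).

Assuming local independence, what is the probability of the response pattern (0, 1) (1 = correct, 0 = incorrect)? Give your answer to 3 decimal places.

P(θ) = 1 / (1 + exp(−a(θ − b)))
P_1 = 1/(1+e^{-1.9000}) = 0.8699
P_2 = 1/(1+e^{-1.1300}) = 0.7558
L = (1−P_1) × P_2 = 0.1301 × 0.7558 = 0.09834

0.098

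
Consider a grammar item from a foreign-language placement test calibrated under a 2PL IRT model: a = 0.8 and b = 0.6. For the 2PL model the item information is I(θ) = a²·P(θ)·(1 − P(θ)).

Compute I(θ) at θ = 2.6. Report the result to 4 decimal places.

0.0894

P = 1/(1+e^{-1.6000}) = 0.8320
P(1−P) = 0.8320 × 0.1680 = 0.1398
I = a² × P(1−P) = 0.8² × 0.1398 = 0.08945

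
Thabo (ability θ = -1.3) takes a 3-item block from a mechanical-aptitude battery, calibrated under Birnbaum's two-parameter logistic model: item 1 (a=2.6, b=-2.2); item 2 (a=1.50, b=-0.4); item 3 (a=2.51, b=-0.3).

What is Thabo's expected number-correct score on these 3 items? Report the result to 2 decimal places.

P(θ) = 1 / (1 + exp(−a(θ − b)))
P_1 = 1/(1+e^{-2.3400}) = 0.9121
P_2 = 1/(1+e^{1.3500}) = 0.2059
P_3 = 1/(1+e^{2.5100}) = 0.0752
E[score] = 0.9121 + 0.2059 + 0.0752 = 1.1932

1.19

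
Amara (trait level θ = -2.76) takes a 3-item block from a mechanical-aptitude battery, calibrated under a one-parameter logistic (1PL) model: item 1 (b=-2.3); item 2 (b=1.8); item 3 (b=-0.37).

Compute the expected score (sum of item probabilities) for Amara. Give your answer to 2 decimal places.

P(θ) = 1 / (1 + exp(−(θ − b)))
P_1 = 1/(1+e^{0.4600}) = 0.3870
P_2 = 1/(1+e^{4.5600}) = 0.0104
P_3 = 1/(1+e^{2.3900}) = 0.0839
E[score] = 0.3870 + 0.0104 + 0.0839 = 0.4813

0.48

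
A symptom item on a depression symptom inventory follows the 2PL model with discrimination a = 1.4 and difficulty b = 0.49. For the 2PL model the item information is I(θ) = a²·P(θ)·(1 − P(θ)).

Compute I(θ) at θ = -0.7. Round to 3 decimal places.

0.262

P = 1/(1+e^{1.6660}) = 0.1590
P(1−P) = 0.1590 × 0.8410 = 0.1337
I = a² × P(1−P) = 1.4² × 0.1337 = 0.26203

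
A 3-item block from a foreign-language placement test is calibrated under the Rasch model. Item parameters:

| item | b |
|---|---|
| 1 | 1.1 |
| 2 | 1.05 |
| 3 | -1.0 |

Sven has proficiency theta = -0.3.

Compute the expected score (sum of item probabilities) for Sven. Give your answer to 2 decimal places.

P(theta) = 1 / (1 + exp(−(theta − b)))
P_1 = 1/(1+e^{1.4000}) = 0.1978
P_2 = 1/(1+e^{1.3500}) = 0.2059
P_3 = 1/(1+e^{-0.7000}) = 0.6682
E[score] = 0.1978 + 0.2059 + 0.6682 = 1.0719

1.07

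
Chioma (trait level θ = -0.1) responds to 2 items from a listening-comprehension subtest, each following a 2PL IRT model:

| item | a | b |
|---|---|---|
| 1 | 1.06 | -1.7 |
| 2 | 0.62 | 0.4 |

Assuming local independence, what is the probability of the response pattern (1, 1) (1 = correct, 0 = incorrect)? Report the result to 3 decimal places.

0.358

P(θ) = 1 / (1 + exp(−a(θ − b)))
P_1 = 1/(1+e^{-1.6960}) = 0.8450
P_2 = 1/(1+e^{0.3100}) = 0.4231
L = P_1 × P_2 = 0.8450 × 0.4231 = 0.35754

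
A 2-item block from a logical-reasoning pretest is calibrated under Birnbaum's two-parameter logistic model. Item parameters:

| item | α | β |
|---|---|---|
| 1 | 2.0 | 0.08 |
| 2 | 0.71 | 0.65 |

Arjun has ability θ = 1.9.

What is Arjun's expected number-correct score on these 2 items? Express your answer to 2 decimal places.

P(θ) = 1 / (1 + exp(−α(θ − β)))
P_1 = 1/(1+e^{-3.6400}) = 0.9744
P_2 = 1/(1+e^{-0.8875}) = 0.7084
E[score] = 0.9744 + 0.7084 = 1.6828

1.68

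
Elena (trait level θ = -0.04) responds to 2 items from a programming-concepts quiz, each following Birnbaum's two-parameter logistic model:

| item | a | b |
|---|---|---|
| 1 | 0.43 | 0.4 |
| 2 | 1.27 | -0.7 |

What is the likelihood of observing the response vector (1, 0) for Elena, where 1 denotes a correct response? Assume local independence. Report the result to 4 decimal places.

0.1367

P(θ) = 1 / (1 + exp(−a(θ − b)))
P_1 = 1/(1+e^{0.1892}) = 0.4528
P_2 = 1/(1+e^{-0.8382}) = 0.6981
L = P_1 × (1−P_2) = 0.4528 × 0.3019 = 0.13672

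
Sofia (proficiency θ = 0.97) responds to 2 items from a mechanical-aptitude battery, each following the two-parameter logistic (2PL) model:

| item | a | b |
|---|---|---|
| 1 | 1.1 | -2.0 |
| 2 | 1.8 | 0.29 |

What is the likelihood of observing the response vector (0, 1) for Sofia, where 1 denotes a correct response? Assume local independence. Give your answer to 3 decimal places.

P(θ) = 1 / (1 + exp(−a(θ − b)))
P_1 = 1/(1+e^{-3.2670}) = 0.9633
P_2 = 1/(1+e^{-1.2240}) = 0.7728
L = (1−P_1) × P_2 = 0.0367 × 0.7728 = 0.02838

0.028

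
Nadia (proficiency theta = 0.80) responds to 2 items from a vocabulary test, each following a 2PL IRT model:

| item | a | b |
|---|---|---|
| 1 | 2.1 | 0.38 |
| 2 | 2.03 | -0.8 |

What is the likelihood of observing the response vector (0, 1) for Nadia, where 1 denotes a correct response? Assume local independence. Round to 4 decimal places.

P(theta) = 1 / (1 + exp(−a(theta − b)))
P_1 = 1/(1+e^{-0.8820}) = 0.7072
P_2 = 1/(1+e^{-3.2480}) = 0.9626
L = (1−P_1) × P_2 = 0.2928 × 0.9626 = 0.28181

0.2818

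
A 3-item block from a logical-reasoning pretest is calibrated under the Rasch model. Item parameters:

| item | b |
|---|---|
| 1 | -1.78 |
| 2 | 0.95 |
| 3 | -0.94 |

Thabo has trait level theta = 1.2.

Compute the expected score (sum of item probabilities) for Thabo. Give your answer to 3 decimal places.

P(theta) = 1 / (1 + exp(−(theta − b)))
P_1 = 1/(1+e^{-2.9800}) = 0.9517
P_2 = 1/(1+e^{-0.2500}) = 0.5622
P_3 = 1/(1+e^{-2.1400}) = 0.8947
E[score] = 0.9517 + 0.5622 + 0.8947 = 2.4086

2.409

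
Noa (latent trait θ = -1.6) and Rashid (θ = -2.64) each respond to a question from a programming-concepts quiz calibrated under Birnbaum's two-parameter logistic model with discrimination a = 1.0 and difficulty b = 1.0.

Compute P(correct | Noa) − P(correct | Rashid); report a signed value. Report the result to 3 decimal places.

P(θ) = 1 / (1 + exp(−a(θ − b)))
P(Noa) = 0.0691  [exponent -2.6000]
P(Rashid) = 0.0256  [exponent -3.6400]
Difference = 0.0691 − 0.0256 = 0.0436

0.044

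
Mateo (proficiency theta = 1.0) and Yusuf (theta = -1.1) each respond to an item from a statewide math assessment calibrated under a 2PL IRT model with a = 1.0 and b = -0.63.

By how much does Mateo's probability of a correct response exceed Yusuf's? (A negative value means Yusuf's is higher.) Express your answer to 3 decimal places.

0.452

P(theta) = 1 / (1 + exp(−a(theta − b)))
P(Mateo) = 0.8362  [exponent 1.6300]
P(Yusuf) = 0.3846  [exponent -0.4700]
Difference = 0.8362 − 0.3846 = 0.4516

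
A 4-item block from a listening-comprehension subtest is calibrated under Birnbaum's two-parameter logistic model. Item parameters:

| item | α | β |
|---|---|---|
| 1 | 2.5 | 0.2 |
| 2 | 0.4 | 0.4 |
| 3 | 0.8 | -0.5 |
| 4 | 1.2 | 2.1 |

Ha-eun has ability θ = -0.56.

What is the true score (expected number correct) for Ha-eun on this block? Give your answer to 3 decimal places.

P(θ) = 1 / (1 + exp(−α(θ − β)))
P_1 = 1/(1+e^{1.9000}) = 0.1301
P_2 = 1/(1+e^{0.3840}) = 0.4052
P_3 = 1/(1+e^{0.0480}) = 0.4880
P_4 = 1/(1+e^{3.1920}) = 0.0395
E[score] = 0.1301 + 0.4052 + 0.4880 + 0.0395 = 1.0627

1.063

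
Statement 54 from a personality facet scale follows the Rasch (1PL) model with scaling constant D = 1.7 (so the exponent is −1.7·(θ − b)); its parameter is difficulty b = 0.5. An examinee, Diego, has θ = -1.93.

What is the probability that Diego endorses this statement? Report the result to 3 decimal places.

0.016

P(θ) = 1 / (1 + exp(−D·(θ − b)))
Exponent: 1.7 × (-1.93 − 0.5) = -4.1310
1/(1 + e^{4.1310}) = 0.0158
P = 0.0158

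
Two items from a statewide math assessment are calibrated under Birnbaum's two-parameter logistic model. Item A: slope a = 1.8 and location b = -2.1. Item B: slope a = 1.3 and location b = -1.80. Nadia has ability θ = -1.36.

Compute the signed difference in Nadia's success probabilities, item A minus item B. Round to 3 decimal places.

0.152

P(θ) = 1 / (1 + exp(−a(θ − b)))
P_A = 0.7912
P_B = 0.6392
P_A − P_B = 0.1519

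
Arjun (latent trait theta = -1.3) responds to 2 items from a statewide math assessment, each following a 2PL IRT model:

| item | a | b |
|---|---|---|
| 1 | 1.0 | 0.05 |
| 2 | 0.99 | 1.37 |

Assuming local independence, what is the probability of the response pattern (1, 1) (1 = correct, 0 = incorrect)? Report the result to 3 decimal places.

0.014

P(theta) = 1 / (1 + exp(−a(theta − b)))
P_1 = 1/(1+e^{1.3500}) = 0.2059
P_2 = 1/(1+e^{2.6433}) = 0.0664
L = P_1 × P_2 = 0.2059 × 0.0664 = 0.01367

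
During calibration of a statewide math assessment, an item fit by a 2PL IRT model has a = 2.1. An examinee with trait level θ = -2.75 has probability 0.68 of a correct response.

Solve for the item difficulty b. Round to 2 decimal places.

-3.11

P(θ) = 1 / (1 + exp(−a(θ − b)))
logit(0.68) = ln(0.68/0.32) = 0.7538
b = θ − logit/(a) = -2.75 − 0.7538/2.1000 = -3.1089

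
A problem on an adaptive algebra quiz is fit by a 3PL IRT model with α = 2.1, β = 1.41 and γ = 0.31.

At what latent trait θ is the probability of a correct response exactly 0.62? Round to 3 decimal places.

1.313

P(θ) = γ + (1 − γ) · 1 / (1 + exp(−α(θ − β)))
Remove guessing floor: (0.62 − 0.31)/(1 − 0.31) = 0.4493
logit = ln(0.4493/0.5507) = -0.2036
θ = β + logit/(α) = 1.41 + (-0.2036)/2.1000 = 1.3130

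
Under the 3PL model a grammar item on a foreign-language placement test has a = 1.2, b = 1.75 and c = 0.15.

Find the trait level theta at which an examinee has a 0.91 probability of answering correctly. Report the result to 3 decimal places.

P(theta) = c + (1 − c) · 1 / (1 + exp(−a(theta − b)))
Remove guessing floor: (0.91 − 0.15)/(1 − 0.15) = 0.8941
logit = ln(0.8941/0.1059) = 2.1335
theta = b + logit/(a) = 1.75 + 2.1335/1.2000 = 3.5279

3.528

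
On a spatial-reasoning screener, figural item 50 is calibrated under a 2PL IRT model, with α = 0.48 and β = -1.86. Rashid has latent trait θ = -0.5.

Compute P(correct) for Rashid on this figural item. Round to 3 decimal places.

0.658

P(θ) = 1 / (1 + exp(−α(θ − β)))
Exponent: 0.48 × (-0.5 − (-1.86)) = 0.6528
1/(1 + e^{-0.6528}) = 0.6576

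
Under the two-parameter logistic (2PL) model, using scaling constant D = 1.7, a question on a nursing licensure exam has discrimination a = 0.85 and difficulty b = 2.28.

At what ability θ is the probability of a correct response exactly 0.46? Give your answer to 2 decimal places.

2.17

P(θ) = 1 / (1 + exp(−D·a(θ − b)))
logit = ln(0.4600/0.5400) = -0.1603
θ = b + logit/(1.7·a) = 2.28 + (-0.1603)/1.4450 = 2.1690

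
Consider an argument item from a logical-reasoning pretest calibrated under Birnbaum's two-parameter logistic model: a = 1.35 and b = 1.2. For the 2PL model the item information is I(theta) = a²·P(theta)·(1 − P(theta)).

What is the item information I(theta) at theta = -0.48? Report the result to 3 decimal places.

P = 1/(1+e^{2.2680}) = 0.0938
P(1−P) = 0.0938 × 0.9062 = 0.0850
I = a² × P(1−P) = 1.35² × 0.0850 = 0.15493

0.155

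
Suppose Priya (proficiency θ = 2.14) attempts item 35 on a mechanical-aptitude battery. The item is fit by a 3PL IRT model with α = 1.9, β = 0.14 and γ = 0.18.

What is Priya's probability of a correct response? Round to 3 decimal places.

0.982

P(θ) = γ + (1 − γ) · 1 / (1 + exp(−α(θ − β)))
Exponent: 1.9 × (2.14 − 0.14) = 3.8000
1/(1 + e^{-3.8000}) = 0.9781
P = 0.18 + 0.82 × 0.9781 = 0.9821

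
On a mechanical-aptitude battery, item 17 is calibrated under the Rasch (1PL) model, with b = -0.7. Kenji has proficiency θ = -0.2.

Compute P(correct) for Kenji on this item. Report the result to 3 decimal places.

P(θ) = 1 / (1 + exp(−(θ − b)))
Exponent: (-0.2 − (-0.7)) = 0.5000
1/(1 + e^{-0.5000}) = 0.6225
P = 0.6225

0.622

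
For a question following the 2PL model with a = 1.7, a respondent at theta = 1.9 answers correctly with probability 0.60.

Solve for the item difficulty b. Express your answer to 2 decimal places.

P(theta) = 1 / (1 + exp(−a(theta − b)))
logit(0.60) = ln(0.60/0.40) = 0.4055
b = theta − logit/(a) = 1.9 − 0.4055/1.7000 = 1.6615

1.66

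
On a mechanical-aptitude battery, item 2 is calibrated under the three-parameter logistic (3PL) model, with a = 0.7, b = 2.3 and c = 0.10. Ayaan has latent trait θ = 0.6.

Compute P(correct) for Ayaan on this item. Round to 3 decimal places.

0.310

P(θ) = c + (1 − c) · 1 / (1 + exp(−a(θ − b)))
Exponent: 0.7 × (0.6 − 2.3) = -1.1900
1/(1 + e^{1.1900}) = 0.2333
P = 0.10 + 0.90 × 0.2333 = 0.3099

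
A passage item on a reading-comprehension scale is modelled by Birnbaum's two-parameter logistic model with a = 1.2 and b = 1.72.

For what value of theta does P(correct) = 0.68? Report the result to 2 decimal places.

2.35

P(theta) = 1 / (1 + exp(−a(theta − b)))
logit = ln(0.6800/0.3200) = 0.7538
theta = b + logit/(a) = 1.72 + 0.7538/1.2000 = 2.3481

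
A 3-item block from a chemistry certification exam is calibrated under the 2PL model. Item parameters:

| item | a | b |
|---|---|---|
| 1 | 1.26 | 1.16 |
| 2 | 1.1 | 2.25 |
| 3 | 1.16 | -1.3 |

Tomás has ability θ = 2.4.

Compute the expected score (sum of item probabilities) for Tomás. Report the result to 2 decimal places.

P(θ) = 1 / (1 + exp(−a(θ − b)))
P_1 = 1/(1+e^{-1.5624}) = 0.8267
P_2 = 1/(1+e^{-0.1650}) = 0.5412
P_3 = 1/(1+e^{-4.2920}) = 0.9865
E[score] = 0.8267 + 0.5412 + 0.9865 = 2.3544

2.35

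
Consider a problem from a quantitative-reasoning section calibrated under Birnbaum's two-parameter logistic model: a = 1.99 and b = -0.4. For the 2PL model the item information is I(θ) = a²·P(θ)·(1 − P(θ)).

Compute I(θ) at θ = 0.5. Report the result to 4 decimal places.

0.4852

P = 1/(1+e^{-1.7910}) = 0.8570
P(1−P) = 0.8570 × 0.1430 = 0.1225
I = a² × P(1−P) = 1.99² × 0.1225 = 0.48517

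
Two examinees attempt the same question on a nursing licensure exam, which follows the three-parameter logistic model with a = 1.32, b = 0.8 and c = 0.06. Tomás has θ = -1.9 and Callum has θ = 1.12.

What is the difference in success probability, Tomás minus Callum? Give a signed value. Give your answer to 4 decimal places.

P(θ) = c + (1 − c) · 1 / (1 + exp(−a(θ − b)))
P(Tomás) = 0.0859  [exponent -3.5640]
P(Callum) = 0.6278  [exponent 0.4224]
Difference = 0.0859 − 0.6278 = -0.5419

-0.5419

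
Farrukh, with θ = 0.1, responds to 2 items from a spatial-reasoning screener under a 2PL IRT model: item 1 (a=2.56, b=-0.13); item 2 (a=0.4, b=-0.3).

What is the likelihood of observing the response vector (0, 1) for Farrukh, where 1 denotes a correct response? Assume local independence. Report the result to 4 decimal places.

P(θ) = 1 / (1 + exp(−a(θ − b)))
P_1 = 1/(1+e^{-0.5888}) = 0.6431
P_2 = 1/(1+e^{-0.1600}) = 0.5399
L = (1−P_1) × P_2 = 0.3569 × 0.5399 = 0.19270

0.1927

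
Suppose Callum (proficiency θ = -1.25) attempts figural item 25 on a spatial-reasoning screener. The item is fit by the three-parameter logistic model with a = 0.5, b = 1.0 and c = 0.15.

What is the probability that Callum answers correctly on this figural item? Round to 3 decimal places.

P(θ) = c + (1 − c) · 1 / (1 + exp(−a(θ − b)))
Exponent: 0.5 × (-1.25 − 1.0) = -1.1250
1/(1 + e^{1.1250}) = 0.2451
P = 0.15 + 0.85 × 0.2451 = 0.3583

0.358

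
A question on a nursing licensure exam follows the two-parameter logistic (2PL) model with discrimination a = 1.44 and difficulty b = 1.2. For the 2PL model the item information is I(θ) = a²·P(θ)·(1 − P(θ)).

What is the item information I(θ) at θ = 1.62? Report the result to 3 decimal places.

P = 1/(1+e^{-0.6048}) = 0.6468
P(1−P) = 0.6468 × 0.3532 = 0.2285
I = a² × P(1−P) = 1.44² × 0.2285 = 0.47374

0.474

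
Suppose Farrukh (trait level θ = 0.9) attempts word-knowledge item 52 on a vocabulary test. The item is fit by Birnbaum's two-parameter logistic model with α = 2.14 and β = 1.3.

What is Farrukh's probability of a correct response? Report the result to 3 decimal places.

0.298

P(θ) = 1 / (1 + exp(−α(θ − β)))
Exponent: 2.14 × (0.9 − 1.3) = -0.8560
1/(1 + e^{0.8560}) = 0.2982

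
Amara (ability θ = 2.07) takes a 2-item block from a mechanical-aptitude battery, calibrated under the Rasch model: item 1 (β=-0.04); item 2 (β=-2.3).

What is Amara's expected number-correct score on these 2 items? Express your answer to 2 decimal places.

P(θ) = 1 / (1 + exp(−(θ − β)))
P_1 = 1/(1+e^{-2.1100}) = 0.8919
P_2 = 1/(1+e^{-4.3700}) = 0.9875
E[score] = 0.8919 + 0.9875 = 1.8794

1.88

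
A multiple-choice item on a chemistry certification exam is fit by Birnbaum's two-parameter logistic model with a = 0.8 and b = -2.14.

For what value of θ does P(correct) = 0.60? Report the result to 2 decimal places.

-1.63

P(θ) = 1 / (1 + exp(−a(θ − b)))
logit = ln(0.6000/0.4000) = 0.4055
θ = b + logit/(a) = -2.14 + 0.4055/0.8000 = -1.6332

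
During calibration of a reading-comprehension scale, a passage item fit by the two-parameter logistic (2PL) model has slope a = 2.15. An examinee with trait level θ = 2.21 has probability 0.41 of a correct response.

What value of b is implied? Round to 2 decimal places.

P(θ) = 1 / (1 + exp(−a(θ − b)))
logit(0.41) = ln(0.41/0.59) = -0.3640
b = θ − logit/(a) = 2.21 − (-0.3640)/2.1500 = 2.3793

2.38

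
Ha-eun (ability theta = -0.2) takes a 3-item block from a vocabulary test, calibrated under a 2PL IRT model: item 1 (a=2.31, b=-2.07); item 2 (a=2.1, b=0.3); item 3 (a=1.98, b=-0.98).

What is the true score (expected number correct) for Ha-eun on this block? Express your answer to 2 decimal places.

2.07

P(theta) = 1 / (1 + exp(−a(theta − b)))
P_1 = 1/(1+e^{-4.3197}) = 0.9869
P_2 = 1/(1+e^{1.0500}) = 0.2592
P_3 = 1/(1+e^{-1.5444}) = 0.8241
E[score] = 0.9869 + 0.2592 + 0.8241 = 2.0702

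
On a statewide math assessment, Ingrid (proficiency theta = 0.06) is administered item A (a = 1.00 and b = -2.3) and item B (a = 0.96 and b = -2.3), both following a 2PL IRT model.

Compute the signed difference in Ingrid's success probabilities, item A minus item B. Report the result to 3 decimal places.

0.008

P(theta) = 1 / (1 + exp(−a(theta − b)))
P_A = 0.9137
P_B = 0.9060
P_A − P_B = 0.0077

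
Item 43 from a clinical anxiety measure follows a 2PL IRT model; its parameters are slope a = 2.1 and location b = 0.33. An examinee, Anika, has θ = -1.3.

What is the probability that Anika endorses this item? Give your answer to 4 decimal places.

P(θ) = 1 / (1 + exp(−a(θ − b)))
Exponent: 2.1 × (-1.3 − 0.33) = -3.4230
1/(1 + e^{3.4230}) = 0.0316

0.0316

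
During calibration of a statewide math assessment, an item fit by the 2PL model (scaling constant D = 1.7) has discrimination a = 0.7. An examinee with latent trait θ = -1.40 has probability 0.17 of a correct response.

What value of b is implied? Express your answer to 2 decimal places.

-0.07

P(θ) = 1 / (1 + exp(−D·a(θ − b)))
logit(0.17) = ln(0.17/0.83) = -1.5856
b = θ − logit/(1.7·a) = -1.40 − (-1.5856)/1.1900 = -0.0675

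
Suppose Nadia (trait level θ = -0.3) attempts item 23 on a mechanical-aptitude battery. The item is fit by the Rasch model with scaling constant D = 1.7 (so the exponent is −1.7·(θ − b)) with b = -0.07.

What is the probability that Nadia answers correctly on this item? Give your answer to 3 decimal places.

P(θ) = 1 / (1 + exp(−D·(θ − b)))
Exponent: 1.7 × (-0.3 − (-0.07)) = -0.3910
1/(1 + e^{0.3910}) = 0.4035
P = 0.4035

0.403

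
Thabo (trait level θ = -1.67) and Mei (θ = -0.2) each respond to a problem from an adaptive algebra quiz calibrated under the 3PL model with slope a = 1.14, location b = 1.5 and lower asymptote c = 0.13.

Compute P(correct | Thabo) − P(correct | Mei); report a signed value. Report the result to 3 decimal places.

-0.087

P(θ) = c + (1 − c) · 1 / (1 + exp(−a(θ − b)))
P(Thabo) = 0.1528  [exponent -3.6138]
P(Mei) = 0.2395  [exponent -1.9380]
Difference = 0.1528 − 0.2395 = -0.0867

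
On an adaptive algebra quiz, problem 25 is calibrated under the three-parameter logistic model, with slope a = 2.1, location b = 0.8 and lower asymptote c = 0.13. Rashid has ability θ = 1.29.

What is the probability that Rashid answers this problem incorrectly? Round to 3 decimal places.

0.229

P(θ) = c + (1 − c) · 1 / (1 + exp(−a(θ − b)))
Exponent: 2.1 × (1.29 − 0.8) = 1.0290
1/(1 + e^{-1.0290}) = 0.7367
P = 0.13 + 0.87 × 0.7367 = 0.7709
P(incorrect) = 1 − 0.7709 = 0.2291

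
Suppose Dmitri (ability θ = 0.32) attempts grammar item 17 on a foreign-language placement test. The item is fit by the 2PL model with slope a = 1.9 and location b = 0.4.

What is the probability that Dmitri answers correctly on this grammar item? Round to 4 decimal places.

P(θ) = 1 / (1 + exp(−a(θ − b)))
Exponent: 1.9 × (0.32 − 0.4) = -0.1520
1/(1 + e^{0.1520}) = 0.4621

0.4621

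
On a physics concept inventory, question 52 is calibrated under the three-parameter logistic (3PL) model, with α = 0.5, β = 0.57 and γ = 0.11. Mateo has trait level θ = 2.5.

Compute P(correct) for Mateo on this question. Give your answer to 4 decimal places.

P(θ) = γ + (1 − γ) · 1 / (1 + exp(−α(θ − β)))
Exponent: 0.5 × (2.5 − 0.57) = 0.9650
1/(1 + e^{-0.9650}) = 0.7241
P = 0.11 + 0.89 × 0.7241 = 0.7545

0.7545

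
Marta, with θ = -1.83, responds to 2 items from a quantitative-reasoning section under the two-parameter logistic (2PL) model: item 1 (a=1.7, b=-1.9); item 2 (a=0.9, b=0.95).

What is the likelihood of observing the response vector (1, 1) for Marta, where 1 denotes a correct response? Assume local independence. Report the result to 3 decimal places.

P(θ) = 1 / (1 + exp(−a(θ − b)))
P_1 = 1/(1+e^{-0.1190}) = 0.5297
P_2 = 1/(1+e^{2.5020}) = 0.0757
L = P_1 × P_2 = 0.5297 × 0.0757 = 0.04011

0.040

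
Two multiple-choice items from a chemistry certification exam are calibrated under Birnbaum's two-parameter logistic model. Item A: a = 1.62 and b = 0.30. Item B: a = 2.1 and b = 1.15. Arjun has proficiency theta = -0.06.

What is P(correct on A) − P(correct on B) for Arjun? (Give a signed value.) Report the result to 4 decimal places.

0.2852

P(theta) = 1 / (1 + exp(−a(theta − b)))
P_A = 0.3582
P_B = 0.0730
P_A − P_B = 0.2852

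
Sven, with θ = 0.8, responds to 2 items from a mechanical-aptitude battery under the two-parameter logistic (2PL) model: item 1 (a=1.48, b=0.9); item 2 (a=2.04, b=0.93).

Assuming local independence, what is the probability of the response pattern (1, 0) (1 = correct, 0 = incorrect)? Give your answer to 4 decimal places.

P(θ) = 1 / (1 + exp(−a(θ − b)))
P_1 = 1/(1+e^{0.1480}) = 0.4631
P_2 = 1/(1+e^{0.2652}) = 0.4341
L = P_1 × (1−P_2) = 0.4631 × 0.5659 = 0.26206

0.2621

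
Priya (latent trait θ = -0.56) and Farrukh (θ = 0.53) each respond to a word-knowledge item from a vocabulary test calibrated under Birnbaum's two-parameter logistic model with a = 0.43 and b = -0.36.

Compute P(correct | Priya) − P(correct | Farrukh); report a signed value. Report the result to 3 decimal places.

P(θ) = 1 / (1 + exp(−a(θ − b)))
P(Priya) = 0.4785  [exponent -0.0860]
P(Farrukh) = 0.5945  [exponent 0.3827]
Difference = 0.4785 − 0.5945 = -0.1160

-0.116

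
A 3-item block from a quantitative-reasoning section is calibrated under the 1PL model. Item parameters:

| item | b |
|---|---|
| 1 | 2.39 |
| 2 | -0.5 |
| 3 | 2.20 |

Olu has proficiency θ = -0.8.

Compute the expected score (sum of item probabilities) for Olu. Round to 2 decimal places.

0.51

P(θ) = 1 / (1 + exp(−(θ − b)))
P_1 = 1/(1+e^{3.1900}) = 0.0395
P_2 = 1/(1+e^{0.3000}) = 0.4256
P_3 = 1/(1+e^{3.0000}) = 0.0474
E[score] = 0.0395 + 0.4256 + 0.0474 = 0.5125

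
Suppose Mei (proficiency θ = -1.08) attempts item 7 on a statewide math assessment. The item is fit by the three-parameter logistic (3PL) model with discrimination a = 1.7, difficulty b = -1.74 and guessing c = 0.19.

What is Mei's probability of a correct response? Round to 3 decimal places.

P(θ) = c + (1 − c) · 1 / (1 + exp(−a(θ − b)))
Exponent: 1.7 × (-1.08 − (-1.74)) = 1.1220
1/(1 + e^{-1.1220}) = 0.7544
P = 0.19 + 0.81 × 0.7544 = 0.8010

0.801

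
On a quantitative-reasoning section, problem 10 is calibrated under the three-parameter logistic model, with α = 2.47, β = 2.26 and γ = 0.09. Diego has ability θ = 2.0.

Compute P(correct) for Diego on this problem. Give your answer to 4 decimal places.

0.4037

P(θ) = γ + (1 − γ) · 1 / (1 + exp(−α(θ − β)))
Exponent: 2.47 × (2.0 − 2.26) = -0.6422
1/(1 + e^{0.6422}) = 0.3447
P = 0.09 + 0.91 × 0.3447 = 0.4037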